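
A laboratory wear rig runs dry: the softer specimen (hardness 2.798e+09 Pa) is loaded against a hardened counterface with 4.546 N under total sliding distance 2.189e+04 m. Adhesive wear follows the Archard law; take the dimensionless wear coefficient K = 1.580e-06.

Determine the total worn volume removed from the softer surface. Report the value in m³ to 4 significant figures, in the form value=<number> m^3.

Quoted intermediates are rounded; all arithmetic holds exact precision — a lone final rounding to four significant figures.
Working in SI base units: W = 4.546 N, H = 2.798e+09 Pa, K = 1.580e-06.
Worn volume V = K·W·L/H = 1.580e-06 · 4.546 · 2.189e+04 / 2.798e+09 = 5.619e-11 m³.

value=5.619e-11 m^3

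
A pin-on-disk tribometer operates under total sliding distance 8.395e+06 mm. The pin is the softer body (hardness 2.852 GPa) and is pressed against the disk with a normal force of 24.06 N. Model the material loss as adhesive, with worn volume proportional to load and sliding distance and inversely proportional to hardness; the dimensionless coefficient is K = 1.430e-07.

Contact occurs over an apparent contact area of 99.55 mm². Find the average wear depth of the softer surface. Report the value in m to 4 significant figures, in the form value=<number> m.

value=1.017e-07 m

Intermediate values appear rounded — the computation holds full float precision. Rounded just once, at 4 significant figures.
Distance L = 8.395e+06 mm = 8395 m.
Hardness H = 2.852 GPa = 2.852e+09 Pa.
Contact area A = 99.55 mm² = 9.955e-05 m².
As SI base values: W = 24.06 N, H = 2.852e+09 Pa, K = 1.430e-07.
Volume removed: V = K·W·L/H = 1.430e-07 · 24.06 · 8395 / 2.852e+09 = 1.013e-11 m³.
Mean depth h = V/A = 1.013e-11 / 9.955e-05 = 1.017e-07 m.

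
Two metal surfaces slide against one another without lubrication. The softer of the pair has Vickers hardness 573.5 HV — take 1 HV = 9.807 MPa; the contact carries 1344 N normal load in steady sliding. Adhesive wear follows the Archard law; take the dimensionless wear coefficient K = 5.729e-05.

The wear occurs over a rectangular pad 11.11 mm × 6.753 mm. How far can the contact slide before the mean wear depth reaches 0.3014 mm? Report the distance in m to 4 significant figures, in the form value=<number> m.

All arithmetic holds exact precision — the intermediates appear rounded, and one last rounding, at four significant figures.
Hardness H = 573.5 HV × 9.807 MPa/HV = 5624 MPa = 5.624e+09 Pa.
Pad sides 11.11 mm × 6.753 mm = 0.01111 m × 0.006753 m. Contact area A = 0.01111 m × 0.006753 m = 7.503e-05 m².
Depth limit h_lim = 0.3014 mm = 3.014e-04 m.
As SI base values: W = 1344 N, H = 5.624e+09 Pa, K = 5.729e-05.
Volume at the limit: V_lim = h_lim·A = 3.014e-04 · 7.503e-05 = 2.261e-08 m³.
So the life L = V_lim·H/(K·W) = 2.261e-08 · 5.624e+09 / (5.729e-05 · 1344) = 1652 m.

value=1652 m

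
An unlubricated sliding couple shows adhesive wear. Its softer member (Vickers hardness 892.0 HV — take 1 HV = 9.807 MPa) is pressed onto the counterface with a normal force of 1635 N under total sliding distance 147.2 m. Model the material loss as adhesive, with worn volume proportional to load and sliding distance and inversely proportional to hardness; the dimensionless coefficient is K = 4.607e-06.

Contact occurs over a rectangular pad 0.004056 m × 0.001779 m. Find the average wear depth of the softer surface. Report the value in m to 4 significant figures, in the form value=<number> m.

value=1.757e-05 m

Each operation carries full float precision. Intermediates are shown rounded. Rounded just once: four significant figures.
Convert: Hardness H = 892.0 HV × 9.807 MPa/HV = 8748 MPa = 8.748e+09 Pa.
Convert: Contact area A = 0.004056 m × 0.001779 m = 7.216e-06 m².
Restated in SI base units: W = 1635 N, H = 8.748e+09 Pa, K = 4.607e-06.
Worn volume V = K·W·L/H = 4.607e-06 · 1635 · 147.2 / 8.748e+09 = 1.267e-10 m³.
Mean wear depth h = V/A = 1.267e-10 / 7.216e-06 = 1.757e-05 m.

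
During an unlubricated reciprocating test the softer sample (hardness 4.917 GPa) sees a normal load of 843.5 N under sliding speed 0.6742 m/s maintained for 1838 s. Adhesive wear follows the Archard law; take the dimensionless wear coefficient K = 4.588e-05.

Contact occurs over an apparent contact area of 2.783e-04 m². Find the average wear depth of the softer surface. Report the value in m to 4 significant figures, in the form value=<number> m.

Intermediate values are displayed rounded — the computation holds exact precision; rounded just once: 4 significant figures.
Convert: Total distance L = v·t = 0.6742 m/s × 1838 s = 1239 m.
Convert: Hardness H = 4.917 GPa = 4.917e+09 Pa.
Expressed in SI base units: W = 843.5 N, H = 4.917e+09 Pa, K = 4.588e-05.
Archard relation: V = K·W·L/H = 4.588e-05 · 843.5 · 1239 / 4.917e+09 = 9.753e-09 m³.
Mean depth h = V/A = 9.753e-09 / 2.783e-04 = 3.505e-05 m.

value=3.505e-05 m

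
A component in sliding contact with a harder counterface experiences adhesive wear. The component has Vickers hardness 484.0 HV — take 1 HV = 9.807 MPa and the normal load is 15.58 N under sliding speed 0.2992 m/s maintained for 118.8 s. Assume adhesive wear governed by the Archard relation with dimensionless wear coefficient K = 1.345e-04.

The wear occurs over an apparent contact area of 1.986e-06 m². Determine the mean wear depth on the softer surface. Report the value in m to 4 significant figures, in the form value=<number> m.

Intermediate values are shown rounded. All arithmetic maintains full float precision — one last rounding: 4 significant digits.
Convert: Total distance L = v·t = 0.2992 m/s × 118.8 s = 35.54 m.
Convert: Hardness H = 484.0 HV × 9.807 MPa/HV = 4747 MPa = 4.747e+09 Pa.
In SI base units, W = 15.58 N, H = 4.747e+09 Pa, K = 1.345e-04.
The Archard volume V = K·W·L/H = 1.345e-04 · 15.58 · 35.54 / 4.747e+09 = 1.569e-11 m³.
Average depth h = V/A = 1.569e-11 / 1.986e-06 = 7.901e-06 m.

value=7.901e-06 m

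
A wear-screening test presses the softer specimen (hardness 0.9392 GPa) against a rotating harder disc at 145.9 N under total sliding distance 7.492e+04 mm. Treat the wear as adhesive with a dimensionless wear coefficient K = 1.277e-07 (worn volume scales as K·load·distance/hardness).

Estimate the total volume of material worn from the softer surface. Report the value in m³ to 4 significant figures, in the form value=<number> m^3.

value=1.486e-12 m^3

The algebra keeps full precision, and intermediate values are displayed rounded, and rounded just once: four significant figures.
Path length L = 7.492e+04 mm = 74.92 m.
Hardness H = 0.9392 GPa = 9.392e+08 Pa.
As SI base values: W = 145.9 N, H = 9.392e+08 Pa, K = 1.277e-07.
Wear volume V = K·W·L/H = 1.277e-07 · 145.9 · 74.92 / 9.392e+08 = 1.486e-12 m³.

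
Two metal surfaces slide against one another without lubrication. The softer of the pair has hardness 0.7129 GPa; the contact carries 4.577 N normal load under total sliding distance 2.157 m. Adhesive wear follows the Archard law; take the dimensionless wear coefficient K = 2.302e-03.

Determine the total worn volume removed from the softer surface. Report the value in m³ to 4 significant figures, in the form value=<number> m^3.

value=3.188e-11 m^3

All arithmetic keeps full float precision. The intermediates are displayed rounded; a lone final rounding to 4 significant figures.
Convert: Hardness H = 0.7129 GPa = 7.129e+08 Pa.
Restated in SI base units: W = 4.577 N, H = 7.129e+08 Pa, K = 2.302e-03.
Wear volume V = K·W·L/H = 2.302e-03 · 4.577 · 2.157 / 7.129e+08 = 3.188e-11 m³.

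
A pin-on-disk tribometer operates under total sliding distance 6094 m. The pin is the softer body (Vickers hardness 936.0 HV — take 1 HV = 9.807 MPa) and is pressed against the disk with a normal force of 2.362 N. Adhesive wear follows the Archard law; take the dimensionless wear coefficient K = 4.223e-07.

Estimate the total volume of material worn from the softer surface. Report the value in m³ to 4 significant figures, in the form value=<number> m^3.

Each operation carries full precision; shown intermediates are rounded. Rounded once at the end: 4 significant figures.
Convert: Hardness H = 936.0 HV × 9.807 MPa/HV = 9179 MPa = 9.179e+09 Pa.
Working in SI base units: W = 2.362 N, H = 9.179e+09 Pa, K = 4.223e-07.
Apply Archard: V = K·W·L/H = 4.223e-07 · 2.362 · 6094 / 9.179e+09 = 6.622e-13 m³.

value=6.622e-13 m^3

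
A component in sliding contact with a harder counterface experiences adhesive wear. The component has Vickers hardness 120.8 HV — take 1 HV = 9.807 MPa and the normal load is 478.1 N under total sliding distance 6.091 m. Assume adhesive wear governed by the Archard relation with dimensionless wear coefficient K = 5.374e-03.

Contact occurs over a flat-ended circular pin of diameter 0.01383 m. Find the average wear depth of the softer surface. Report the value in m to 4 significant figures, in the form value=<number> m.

Intermediates are displayed rounded — all arithmetic holds full float precision — a lone final rounding, at four significant digits.
Convert: Hardness H = 120.8 HV × 9.807 MPa/HV = 1185 MPa = 1.185e+09 Pa.
Convert: Contact area A = π·d²/4 = π·(0.01383 m)²/4 = 1.502e-04 m².
Restated in SI base units: W = 478.1 N, H = 1.185e+09 Pa, K = 5.374e-03.
Archard volume V = K·W·L/H = 5.374e-03 · 478.1 · 6.091 / 1.185e+09 = 1.321e-08 m³.
Depth h = V/A = 1.321e-08 / 1.502e-04 = 8.794e-05 m.

value=8.794e-05 m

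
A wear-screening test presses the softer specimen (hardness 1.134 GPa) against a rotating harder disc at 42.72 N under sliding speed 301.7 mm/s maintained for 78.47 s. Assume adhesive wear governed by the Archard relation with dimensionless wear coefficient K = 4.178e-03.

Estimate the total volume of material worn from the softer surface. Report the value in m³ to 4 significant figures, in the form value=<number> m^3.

Intermediate values are shown rounded — all arithmetic maintains full precision — a lone final rounding, at 4 significant figures.
Convert: Sliding speed v = 301.7 mm/s = 0.3017 m/s. The distance L = v·t = 0.3017 m/s × 78.47 s = 23.67 m.
Convert: Hardness H = 1.134 GPa = 1.134e+09 Pa.
In SI base units: W = 42.72 N, H = 1.134e+09 Pa, K = 4.178e-03.
The Archard volume V = K·W·L/H = 4.178e-03 · 42.72 · 23.67 / 1.134e+09 = 3.726e-09 m³.

value=3.726e-09 m^3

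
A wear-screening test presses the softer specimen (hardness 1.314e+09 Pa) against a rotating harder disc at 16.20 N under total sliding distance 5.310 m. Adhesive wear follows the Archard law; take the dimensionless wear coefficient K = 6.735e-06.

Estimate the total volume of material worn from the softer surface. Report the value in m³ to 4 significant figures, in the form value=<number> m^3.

All working math keeps exact precision. Intermediate values are printed rounded — one last rounding: 4 significant figures.
Working in SI base units: W = 16.20 N, H = 1.314e+09 Pa, K = 6.735e-06.
Volume removed: V = K·W·L/H = 6.735e-06 · 16.20 · 5.310 / 1.314e+09 = 4.409e-13 m³.

value=4.409e-13 m^3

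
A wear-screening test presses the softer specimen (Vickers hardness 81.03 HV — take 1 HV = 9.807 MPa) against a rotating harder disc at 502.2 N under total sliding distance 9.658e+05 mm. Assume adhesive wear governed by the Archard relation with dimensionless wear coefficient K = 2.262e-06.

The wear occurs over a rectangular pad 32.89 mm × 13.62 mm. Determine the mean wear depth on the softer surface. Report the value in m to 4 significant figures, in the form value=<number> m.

value=3.082e-06 m

Intermediates appear rounded, and the computation carries full float precision — rounded once at the end to 4 significant figures.
Convert: Path length L = 9.658e+05 mm = 965.8 m.
Convert: Hardness H = 81.03 HV × 9.807 MPa/HV = 794.7 MPa = 7.947e+08 Pa.
Convert: Pad sides 32.89 mm × 13.62 mm = 0.03289 m × 0.01362 m. Contact area A = 0.03289 m × 0.01362 m = 4.480e-04 m².
Working in SI base units: W = 502.2 N, H = 7.947e+08 Pa, K = 2.262e-06.
Volume removed: V = K·W·L/H = 2.262e-06 · 502.2 · 965.8 / 7.947e+08 = 1.381e-09 m³.
Wear depth h = V/A = 1.381e-09 / 4.480e-04 = 3.082e-06 m.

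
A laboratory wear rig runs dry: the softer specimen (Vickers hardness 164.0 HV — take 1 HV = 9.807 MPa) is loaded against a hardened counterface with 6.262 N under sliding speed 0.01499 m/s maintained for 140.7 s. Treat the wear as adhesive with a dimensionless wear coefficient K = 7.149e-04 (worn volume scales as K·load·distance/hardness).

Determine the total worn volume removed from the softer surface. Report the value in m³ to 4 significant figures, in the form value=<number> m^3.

value=5.870e-12 m^3

Intermediates are printed rounded; all working math maintains full precision. Rounded just once: 4 significant digits.
Convert: Total distance L = v·t = 0.01499 m/s × 140.7 s = 2.109 m.
Convert: Hardness H = 164.0 HV × 9.807 MPa/HV = 1608 MPa = 1.608e+09 Pa.
Working in SI base units: W = 6.262 N, H = 1.608e+09 Pa, K = 7.149e-04.
Volume removed: V = K·W·L/H = 7.149e-04 · 6.262 · 2.109 / 1.608e+09 = 5.870e-12 m³.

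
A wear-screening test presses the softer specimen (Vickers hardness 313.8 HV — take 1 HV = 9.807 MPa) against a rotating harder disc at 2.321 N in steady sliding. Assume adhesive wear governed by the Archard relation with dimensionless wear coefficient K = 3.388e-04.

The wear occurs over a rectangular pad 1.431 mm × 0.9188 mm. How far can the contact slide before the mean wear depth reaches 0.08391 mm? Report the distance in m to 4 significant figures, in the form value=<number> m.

The intermediates are shown rounded; each operation runs at full float precision, and one last rounding, at four significant digits.
Convert: Hardness H = 313.8 HV × 9.807 MPa/HV = 3077 MPa = 3.077e+09 Pa.
Convert: Pad sides 1.431 mm × 0.9188 mm = 1.431e-03 m × 9.188e-04 m. Contact area A = 1.431e-03 m × 9.188e-04 m = 1.315e-06 m².
Convert: Depth limit h_lim = 0.08391 mm = 8.391e-05 m.
SI base units throughout: W = 2.321 N, H = 3.077e+09 Pa, K = 3.388e-04.
Permissible volume V_lim = h_lim·A = 8.391e-05 · 1.315e-06 = 1.103e-10 m³.
Sliding life L = V_lim·H/(K·W) = 1.103e-10 · 3.077e+09 / (3.388e-04 · 2.321) = 431.8 m.

value=431.8 m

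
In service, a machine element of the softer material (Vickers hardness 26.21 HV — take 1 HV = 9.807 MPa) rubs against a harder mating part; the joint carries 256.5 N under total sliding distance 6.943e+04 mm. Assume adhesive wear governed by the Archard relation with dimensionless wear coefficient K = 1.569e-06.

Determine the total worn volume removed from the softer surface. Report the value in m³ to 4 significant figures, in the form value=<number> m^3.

Intermediates are shown rounded — every step runs at exact precision — rounded just once: four significant digits.
Convert: Distance L = 6.943e+04 mm = 69.43 m.
Convert: Hardness H = 26.21 HV × 9.807 MPa/HV = 257.0 MPa = 2.570e+08 Pa.
As SI base values: W = 256.5 N, H = 2.570e+08 Pa, K = 1.569e-06.
By Archard's law, V = K·W·L/H = 1.569e-06 · 256.5 · 69.43 / 2.570e+08 = 1.087e-10 m³.

value=1.087e-10 m^3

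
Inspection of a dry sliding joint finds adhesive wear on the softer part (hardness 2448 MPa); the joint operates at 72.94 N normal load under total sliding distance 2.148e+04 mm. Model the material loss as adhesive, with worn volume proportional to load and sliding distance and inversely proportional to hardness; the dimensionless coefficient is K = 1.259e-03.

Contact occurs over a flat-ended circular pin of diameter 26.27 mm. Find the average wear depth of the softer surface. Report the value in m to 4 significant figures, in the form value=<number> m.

The computation runs at full float precision; displayed values are rounded — a single final rounding to 4 significant figures.
Total distance L = 2.148e+04 mm = 21.48 m.
Hardness H = 2448 MPa = 2.448e+09 Pa.
Pin diameter d = 26.27 mm = 0.02627 m. Contact area A = π·d²/4 = π·(0.02627 m)²/4 = 5.420e-04 m².
Restated in SI base units: W = 72.94 N, H = 2.448e+09 Pa, K = 1.259e-03.
Wear volume V = K·W·L/H = 1.259e-03 · 72.94 · 21.48 / 2.448e+09 = 8.058e-10 m³.
Mean wear depth h = V/A = 8.058e-10 / 5.420e-04 = 1.487e-06 m.

value=1.487e-06 m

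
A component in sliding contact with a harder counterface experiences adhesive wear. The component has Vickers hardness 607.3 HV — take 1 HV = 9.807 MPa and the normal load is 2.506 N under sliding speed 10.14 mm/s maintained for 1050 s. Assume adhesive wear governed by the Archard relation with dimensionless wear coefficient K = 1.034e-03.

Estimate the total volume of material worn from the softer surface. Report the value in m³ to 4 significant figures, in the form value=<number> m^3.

value=4.632e-12 m^3

Intermediate values are printed rounded, and the computation holds full float precision — a lone final rounding, at 4 significant digits.
Convert: Sliding speed v = 10.14 mm/s = 0.01014 m/s. Distance L = v·t = 0.01014 m/s × 1050 s = 10.65 m.
Convert: Hardness H = 607.3 HV × 9.807 MPa/HV = 5956 MPa = 5.956e+09 Pa.
Collected in SI base units: W = 2.506 N, H = 5.956e+09 Pa, K = 1.034e-03.
Wear volume V = K·W·L/H = 1.034e-03 · 2.506 · 10.65 / 5.956e+09 = 4.632e-12 m³.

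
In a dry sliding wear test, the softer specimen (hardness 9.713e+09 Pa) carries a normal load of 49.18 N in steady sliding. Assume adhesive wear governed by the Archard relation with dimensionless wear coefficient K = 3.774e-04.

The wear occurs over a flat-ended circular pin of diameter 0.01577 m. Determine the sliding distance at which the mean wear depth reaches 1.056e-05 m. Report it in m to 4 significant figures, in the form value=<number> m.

Each operation holds full float precision; displayed values are rounded. Rounded once at the end: four significant figures.
Convert: Contact area A = π·d²/4 = π·(0.01577 m)²/4 = 1.953e-04 m².
In SI base units: W = 49.18 N, H = 9.713e+09 Pa, K = 3.774e-04.
Volume at the limit: V_lim = h_lim·A = 1.056e-05 · 1.953e-04 = 2.063e-09 m³.
Sliding life L = V_lim·H/(K·W) = 2.063e-09 · 9.713e+09 / (3.774e-04 · 49.18) = 1079 m.

value=1079 m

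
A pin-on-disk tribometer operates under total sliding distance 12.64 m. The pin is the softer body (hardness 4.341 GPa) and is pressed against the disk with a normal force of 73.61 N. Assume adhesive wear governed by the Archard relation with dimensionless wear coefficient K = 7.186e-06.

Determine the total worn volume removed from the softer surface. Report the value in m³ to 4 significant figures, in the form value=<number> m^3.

All working math maintains full float precision. Intermediates are displayed rounded, and one final rounding to four significant digits.
Convert: Hardness H = 4.341 GPa = 4.341e+09 Pa.
As SI base values: W = 73.61 N, H = 4.341e+09 Pa, K = 7.186e-06.
By Archard's law, V = K·W·L/H = 7.186e-06 · 73.61 · 12.64 / 4.341e+09 = 1.540e-12 m³.

value=1.540e-12 m^3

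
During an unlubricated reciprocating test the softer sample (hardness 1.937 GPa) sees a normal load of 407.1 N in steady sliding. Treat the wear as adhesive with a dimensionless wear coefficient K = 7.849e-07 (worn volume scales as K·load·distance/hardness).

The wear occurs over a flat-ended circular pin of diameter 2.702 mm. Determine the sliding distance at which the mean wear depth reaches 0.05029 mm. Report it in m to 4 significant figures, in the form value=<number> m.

value=1748 m

Every step keeps exact precision; intermediates are printed rounded; rounded once at the end: four significant digits.
Hardness H = 1.937 GPa = 1.937e+09 Pa.
Pin diameter d = 2.702 mm = 0.002702 m. Contact area A = π·d²/4 = π·(0.002702 m)²/4 = 5.734e-06 m².
Depth limit h_lim = 0.05029 mm = 5.029e-05 m.
SI base units throughout: W = 407.1 N, H = 1.937e+09 Pa, K = 7.849e-07.
Allowed volume V_lim = h_lim·A = 5.029e-05 · 5.734e-06 = 2.884e-10 m³.
Life L = V_lim·H/(K·W) = 2.884e-10 · 1.937e+09 / (7.849e-07 · 407.1) = 1748 m.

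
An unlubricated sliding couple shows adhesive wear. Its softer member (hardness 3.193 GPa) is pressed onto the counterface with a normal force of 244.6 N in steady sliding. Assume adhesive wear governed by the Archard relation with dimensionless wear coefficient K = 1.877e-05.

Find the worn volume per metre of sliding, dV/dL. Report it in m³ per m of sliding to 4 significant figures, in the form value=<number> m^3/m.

value=1.438e-12 m^3/m

Intermediate values appear rounded, and each operation runs at full precision. Rounded once at the end to 4 significant figures.
Convert: Hardness H = 3.193 GPa = 3.193e+09 Pa.
As SI base values: W = 244.6 N, H = 3.193e+09 Pa, K = 1.877e-05.
Wear rate dV/dL = K·W/H, so: 1.877e-05 · 244.6 / 3.193e+09 = 1.438e-12 m³/m.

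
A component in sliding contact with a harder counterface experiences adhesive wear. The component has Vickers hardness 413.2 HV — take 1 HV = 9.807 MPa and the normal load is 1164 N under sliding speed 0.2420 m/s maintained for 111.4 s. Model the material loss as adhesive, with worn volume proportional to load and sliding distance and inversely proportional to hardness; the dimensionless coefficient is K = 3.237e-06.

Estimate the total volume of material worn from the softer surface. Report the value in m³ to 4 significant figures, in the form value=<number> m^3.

value=2.507e-11 m^3

Every step keeps full float precision — intermediate values are displayed rounded, and one final rounding to four significant figures.
Convert: The distance L = v·t = 0.2420 m/s × 111.4 s = 26.96 m.
Convert: Hardness H = 413.2 HV × 9.807 MPa/HV = 4052 MPa = 4.052e+09 Pa.
Restated in SI base units: W = 1164 N, H = 4.052e+09 Pa, K = 3.237e-06.
Archard relation: V = K·W·L/H = 3.237e-06 · 1164 · 26.96 / 4.052e+09 = 2.507e-11 m³.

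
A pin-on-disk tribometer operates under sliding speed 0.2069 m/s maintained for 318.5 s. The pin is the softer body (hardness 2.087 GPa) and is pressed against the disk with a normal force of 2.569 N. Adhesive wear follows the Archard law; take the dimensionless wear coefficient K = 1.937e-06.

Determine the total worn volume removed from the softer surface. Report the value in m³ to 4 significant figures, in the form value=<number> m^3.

All working math runs at exact precision — the intermediates are shown rounded; a single final rounding: 4 significant digits.
Convert: Distance L = v·t = 0.2069 m/s × 318.5 s = 65.90 m.
Convert: Hardness H = 2.087 GPa = 2.087e+09 Pa.
Restated in SI base units: W = 2.569 N, H = 2.087e+09 Pa, K = 1.937e-06.
Worn volume V = K·W·L/H = 1.937e-06 · 2.569 · 65.90 / 2.087e+09 = 1.571e-13 m³.

value=1.571e-13 m^3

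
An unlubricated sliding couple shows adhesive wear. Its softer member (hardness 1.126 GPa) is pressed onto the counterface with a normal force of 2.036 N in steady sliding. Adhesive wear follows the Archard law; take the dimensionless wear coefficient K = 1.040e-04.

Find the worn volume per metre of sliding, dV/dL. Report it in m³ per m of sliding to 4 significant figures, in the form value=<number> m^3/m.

value=1.880e-13 m^3/m

Intermediates are shown rounded. All working math runs at exact precision — rounded just once, at four significant figures.
Convert: Hardness H = 1.126 GPa = 1.126e+09 Pa.
Restated in SI base units: W = 2.036 N, H = 1.126e+09 Pa, K = 1.040e-04.
Wear rate dV/dL = K·W/H (no L dependence): 1.040e-04 · 2.036 / 1.126e+09 = 1.880e-13 m³/m.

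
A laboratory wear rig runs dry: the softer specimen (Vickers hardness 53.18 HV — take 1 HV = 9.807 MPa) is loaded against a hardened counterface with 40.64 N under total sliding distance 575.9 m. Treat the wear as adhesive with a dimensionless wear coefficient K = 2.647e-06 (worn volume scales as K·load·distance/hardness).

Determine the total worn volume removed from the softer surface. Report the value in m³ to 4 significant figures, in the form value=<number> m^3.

value=1.188e-10 m^3

The intermediates appear rounded; all working math carries full precision — rounded just once: four significant figures.
Convert: Hardness H = 53.18 HV × 9.807 MPa/HV = 521.5 MPa = 5.215e+08 Pa.
Restated in SI base units: W = 40.64 N, H = 5.215e+08 Pa, K = 2.647e-06.
Archard relation: V = K·W·L/H = 2.647e-06 · 40.64 · 575.9 / 5.215e+08 = 1.188e-10 m³.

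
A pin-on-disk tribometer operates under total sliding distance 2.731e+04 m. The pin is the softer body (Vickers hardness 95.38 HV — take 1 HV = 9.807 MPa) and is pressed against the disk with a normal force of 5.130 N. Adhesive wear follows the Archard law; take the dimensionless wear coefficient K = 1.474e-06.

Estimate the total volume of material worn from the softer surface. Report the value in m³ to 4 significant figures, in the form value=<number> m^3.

Every step keeps full float precision, and the intermediates are shown rounded; a single final rounding to four significant digits.
Convert: Hardness H = 95.38 HV × 9.807 MPa/HV = 935.4 MPa = 9.354e+08 Pa.
In SI base units, W = 5.130 N, H = 9.354e+08 Pa, K = 1.474e-06.
Archard volume V = K·W·L/H = 1.474e-06 · 5.130 · 2.731e+04 / 9.354e+08 = 2.208e-10 m³.

value=2.208e-10 m^3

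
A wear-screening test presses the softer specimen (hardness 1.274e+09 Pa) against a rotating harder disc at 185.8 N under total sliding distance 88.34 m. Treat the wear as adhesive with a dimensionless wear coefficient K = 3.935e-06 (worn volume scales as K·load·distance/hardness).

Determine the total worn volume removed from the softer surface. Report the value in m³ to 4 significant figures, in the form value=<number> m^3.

The intermediates are printed rounded. The computation holds full precision — one last rounding to four significant digits.
Working in SI base units: W = 185.8 N, H = 1.274e+09 Pa, K = 3.935e-06.
By Archard's law, V = K·W·L/H = 3.935e-06 · 185.8 · 88.34 / 1.274e+09 = 5.070e-11 m³.

value=5.070e-11 m^3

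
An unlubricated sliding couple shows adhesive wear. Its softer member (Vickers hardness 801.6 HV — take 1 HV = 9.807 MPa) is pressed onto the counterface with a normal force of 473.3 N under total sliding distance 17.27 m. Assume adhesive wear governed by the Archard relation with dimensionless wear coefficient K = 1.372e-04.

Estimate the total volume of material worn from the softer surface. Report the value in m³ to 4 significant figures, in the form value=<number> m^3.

value=1.427e-10 m^3

Intermediates are displayed rounded. The algebra carries exact precision; one last rounding: 4 significant digits.
Hardness H = 801.6 HV × 9.807 MPa/HV = 7861 MPa = 7.861e+09 Pa.
Expressed in SI base units: W = 473.3 N, H = 7.861e+09 Pa, K = 1.372e-04.
Wear volume V = K·W·L/H = 1.372e-04 · 473.3 · 17.27 / 7.861e+09 = 1.427e-10 m³.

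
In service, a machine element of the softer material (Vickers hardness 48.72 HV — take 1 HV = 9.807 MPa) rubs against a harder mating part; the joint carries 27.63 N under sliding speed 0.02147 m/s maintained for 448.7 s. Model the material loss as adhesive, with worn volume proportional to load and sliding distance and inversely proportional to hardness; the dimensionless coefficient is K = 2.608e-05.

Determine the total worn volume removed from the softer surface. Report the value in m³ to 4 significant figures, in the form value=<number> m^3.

Intermediate values appear rounded. All arithmetic carries full precision — one final rounding to 4 significant figures.
The distance L = v·t = 0.02147 m/s × 448.7 s = 9.634 m.
Hardness H = 48.72 HV × 9.807 MPa/HV = 477.8 MPa = 4.778e+08 Pa.
As SI base values: W = 27.63 N, H = 4.778e+08 Pa, K = 2.608e-05.
The Archard volume V = K·W·L/H = 2.608e-05 · 27.63 · 9.634 / 4.778e+08 = 1.453e-11 m³.

value=1.453e-11 m^3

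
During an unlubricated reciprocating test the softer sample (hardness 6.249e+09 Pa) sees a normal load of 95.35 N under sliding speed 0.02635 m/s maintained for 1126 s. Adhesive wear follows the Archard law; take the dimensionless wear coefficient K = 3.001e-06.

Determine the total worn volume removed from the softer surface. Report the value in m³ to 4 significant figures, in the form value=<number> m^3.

All arithmetic maintains exact precision — intermediates are printed rounded — a single final rounding to 4 significant digits.
Distance L = v·t = 0.02635 m/s × 1126 s = 29.67 m.
SI base units throughout: W = 95.35 N, H = 6.249e+09 Pa, K = 3.001e-06.
Wear volume V = K·W·L/H = 3.001e-06 · 95.35 · 29.67 / 6.249e+09 = 1.359e-12 m³.

value=1.359e-12 m^3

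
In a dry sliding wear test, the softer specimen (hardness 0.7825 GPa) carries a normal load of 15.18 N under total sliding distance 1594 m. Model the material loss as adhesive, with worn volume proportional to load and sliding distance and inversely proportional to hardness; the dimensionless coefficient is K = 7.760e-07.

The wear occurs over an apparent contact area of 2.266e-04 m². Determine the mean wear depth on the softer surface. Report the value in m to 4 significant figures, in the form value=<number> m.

Intermediate values appear rounded, and all working math maintains full float precision — one last rounding, at four significant digits.
Convert: Hardness H = 0.7825 GPa = 7.825e+08 Pa.
As SI base values: W = 15.18 N, H = 7.825e+08 Pa, K = 7.760e-07.
Apply Archard: V = K·W·L/H = 7.760e-07 · 15.18 · 1594 / 7.825e+08 = 2.400e-11 m³.
Depth h = V/A = 2.400e-11 / 2.266e-04 = 1.059e-07 m.

value=1.059e-07 m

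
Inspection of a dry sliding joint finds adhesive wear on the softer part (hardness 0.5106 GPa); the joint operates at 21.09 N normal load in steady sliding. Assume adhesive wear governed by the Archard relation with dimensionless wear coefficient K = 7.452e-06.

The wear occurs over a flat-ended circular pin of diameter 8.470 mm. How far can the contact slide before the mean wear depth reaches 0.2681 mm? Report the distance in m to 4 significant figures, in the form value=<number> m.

All arithmetic maintains full precision, and intermediates are displayed rounded — a single final rounding, at 4 significant figures.
Convert: Hardness H = 0.5106 GPa = 5.106e+08 Pa.
Convert: Pin diameter d = 8.470 mm = 0.008470 m. Contact area A = π·d²/4 = π·(0.008470 m)²/4 = 5.635e-05 m².
Convert: Depth limit h_lim = 0.2681 mm = 2.681e-04 m.
SI base units throughout: W = 21.09 N, H = 5.106e+08 Pa, K = 7.452e-06.
Wearable volume V_lim = h_lim·A = 2.681e-04 · 5.635e-05 = 1.511e-08 m³.
So the life L = V_lim·H/(K·W) = 1.511e-08 · 5.106e+08 / (7.452e-06 · 21.09) = 4.908e+04 m.

value=4.908e+04 m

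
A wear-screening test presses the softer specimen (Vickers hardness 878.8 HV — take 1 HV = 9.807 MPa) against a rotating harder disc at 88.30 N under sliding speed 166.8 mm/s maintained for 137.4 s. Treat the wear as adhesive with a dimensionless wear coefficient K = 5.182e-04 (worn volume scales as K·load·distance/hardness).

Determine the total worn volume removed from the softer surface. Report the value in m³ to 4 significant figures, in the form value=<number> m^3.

Intermediate values are printed rounded — the algebra holds full precision. Rounded just once to 4 significant digits.
Convert: Sliding speed v = 166.8 mm/s = 0.1668 m/s. Sliding distance L = v·t = 0.1668 m/s × 137.4 s = 22.92 m.
Convert: Hardness H = 878.8 HV × 9.807 MPa/HV = 8618 MPa = 8.618e+09 Pa.
In SI base units: W = 88.30 N, H = 8.618e+09 Pa, K = 5.182e-04.
Wear volume V = K·W·L/H = 5.182e-04 · 88.30 · 22.92 / 8.618e+09 = 1.217e-10 m³.

value=1.217e-10 m^3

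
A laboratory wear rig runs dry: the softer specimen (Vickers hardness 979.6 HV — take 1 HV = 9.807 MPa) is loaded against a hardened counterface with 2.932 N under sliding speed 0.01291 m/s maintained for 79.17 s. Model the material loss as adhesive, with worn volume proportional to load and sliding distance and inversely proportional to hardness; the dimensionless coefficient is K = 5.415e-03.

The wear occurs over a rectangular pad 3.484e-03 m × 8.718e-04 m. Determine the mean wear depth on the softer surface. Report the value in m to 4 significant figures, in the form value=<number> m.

value=5.561e-07 m

Every step maintains full precision. Intermediates appear rounded — one final rounding, at four significant figures.
Sliding distance L = v·t = 0.01291 m/s × 79.17 s = 1.022 m.
Hardness H = 979.6 HV × 9.807 MPa/HV = 9607 MPa = 9.607e+09 Pa.
Contact area A = 3.484e-03 m × 8.718e-04 m = 3.037e-06 m².
In SI base units, W = 2.932 N, H = 9.607e+09 Pa, K = 5.415e-03.
Worn volume V = K·W·L/H = 5.415e-03 · 2.932 · 1.022 / 9.607e+09 = 1.689e-12 m³.
Depth of wear h = V/A = 1.689e-12 / 3.037e-06 = 5.561e-07 m.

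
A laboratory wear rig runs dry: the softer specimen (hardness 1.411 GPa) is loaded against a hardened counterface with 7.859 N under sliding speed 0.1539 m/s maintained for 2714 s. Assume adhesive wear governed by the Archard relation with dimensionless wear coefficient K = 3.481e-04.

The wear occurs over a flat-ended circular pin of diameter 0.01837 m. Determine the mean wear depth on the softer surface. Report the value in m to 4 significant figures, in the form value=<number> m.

The intermediates are displayed rounded; each operation carries full precision. Rounded once at the end to 4 significant digits.
Convert: Sliding distance L = v·t = 0.1539 m/s × 2714 s = 417.7 m.
Convert: Hardness H = 1.411 GPa = 1.411e+09 Pa.
Convert: Contact area A = π·d²/4 = π·(0.01837 m)²/4 = 2.650e-04 m².
As SI base values: W = 7.859 N, H = 1.411e+09 Pa, K = 3.481e-04.
By Archard's law, V = K·W·L/H = 3.481e-04 · 7.859 · 417.7 / 1.411e+09 = 8.098e-10 m³.
Mean wear depth h = V/A = 8.098e-10 / 2.650e-04 = 3.056e-06 m.

value=3.056e-06 m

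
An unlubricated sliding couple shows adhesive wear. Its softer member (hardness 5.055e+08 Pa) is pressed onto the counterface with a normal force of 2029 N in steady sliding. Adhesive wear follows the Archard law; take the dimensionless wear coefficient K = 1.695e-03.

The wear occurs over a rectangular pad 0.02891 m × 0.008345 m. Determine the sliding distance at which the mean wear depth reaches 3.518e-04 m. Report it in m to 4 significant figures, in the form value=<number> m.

Intermediates appear rounded, and each operation maintains full float precision. Rounded just once to four significant digits.
Contact area A = 0.02891 m × 0.008345 m = 2.413e-04 m².
SI base units throughout: W = 2029 N, H = 5.055e+08 Pa, K = 1.695e-03.
Volume at the limit: V_lim = h_lim·A = 3.518e-04 · 2.413e-04 = 8.487e-08 m³.
So the life L = V_lim·H/(K·W) = 8.487e-08 · 5.055e+08 / (1.695e-03 · 2029) = 12.47 m.

value=12.47 m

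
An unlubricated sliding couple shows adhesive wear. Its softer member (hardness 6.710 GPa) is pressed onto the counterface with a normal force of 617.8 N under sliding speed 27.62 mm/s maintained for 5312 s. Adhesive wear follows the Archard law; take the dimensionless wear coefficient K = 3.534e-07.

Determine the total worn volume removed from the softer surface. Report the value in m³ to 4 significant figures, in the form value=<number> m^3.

value=4.774e-12 m^3

Shown intermediates are rounded. The algebra carries full precision; a single final rounding, at 4 significant digits.
Sliding speed v = 27.62 mm/s = 0.02762 m/s. Distance covered L = v·t = 0.02762 m/s × 5312 s = 146.7 m.
Hardness H = 6.710 GPa = 6.710e+09 Pa.
Working in SI base units: W = 617.8 N, H = 6.710e+09 Pa, K = 3.534e-07.
Archard relation: V = K·W·L/H = 3.534e-07 · 617.8 · 146.7 / 6.710e+09 = 4.774e-12 m³.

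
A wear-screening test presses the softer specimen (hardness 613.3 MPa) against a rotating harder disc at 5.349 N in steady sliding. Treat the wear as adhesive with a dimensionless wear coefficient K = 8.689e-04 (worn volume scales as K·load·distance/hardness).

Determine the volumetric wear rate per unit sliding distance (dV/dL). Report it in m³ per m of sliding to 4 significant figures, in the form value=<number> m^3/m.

value=7.578e-12 m^3/m

Each operation runs at full precision, and the intermediates appear rounded, and rounded once at the end, at four significant figures.
Hardness H = 613.3 MPa = 6.133e+08 Pa.
SI base units throughout: W = 5.349 N, H = 6.133e+08 Pa, K = 8.689e-04.
Sliding wear rate dV/dL = K·W/H, per unit distance: 8.689e-04 · 5.349 / 6.133e+08 = 7.578e-12 m³/m.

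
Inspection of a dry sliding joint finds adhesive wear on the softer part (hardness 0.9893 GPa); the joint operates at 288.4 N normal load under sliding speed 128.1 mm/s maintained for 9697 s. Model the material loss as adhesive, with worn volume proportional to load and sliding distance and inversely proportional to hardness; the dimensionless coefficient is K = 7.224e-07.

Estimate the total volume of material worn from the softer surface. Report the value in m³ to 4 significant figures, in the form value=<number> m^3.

The algebra maintains full float precision — intermediate values are shown rounded; one final rounding, at four significant digits.
Convert: Sliding speed v = 128.1 mm/s = 0.1281 m/s. Distance L = v·t = 0.1281 m/s × 9697 s = 1242 m.
Convert: Hardness H = 0.9893 GPa = 9.893e+08 Pa.
As SI base values: W = 288.4 N, H = 9.893e+08 Pa, K = 7.224e-07.
Wear volume V = K·W·L/H = 7.224e-07 · 288.4 · 1242 / 9.893e+08 = 2.616e-10 m³.

value=2.616e-10 m^3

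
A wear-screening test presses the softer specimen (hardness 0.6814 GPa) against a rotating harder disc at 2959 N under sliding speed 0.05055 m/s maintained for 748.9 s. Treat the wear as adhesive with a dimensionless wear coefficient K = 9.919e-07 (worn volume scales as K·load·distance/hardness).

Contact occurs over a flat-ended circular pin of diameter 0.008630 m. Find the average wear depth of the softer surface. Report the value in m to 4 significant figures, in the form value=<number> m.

Intermediates appear rounded. The computation runs at full float precision, and rounded just once to four significant figures.
Convert: Sliding distance L = v·t = 0.05055 m/s × 748.9 s = 37.86 m.
Convert: Hardness H = 0.6814 GPa = 6.814e+08 Pa.
Convert: Contact area A = π·d²/4 = π·(0.008630 m)²/4 = 5.849e-05 m².
Restated in SI base units: W = 2959 N, H = 6.814e+08 Pa, K = 9.919e-07.
Worn volume V = K·W·L/H = 9.919e-07 · 2959 · 37.86 / 6.814e+08 = 1.631e-10 m³.
Average depth h = V/A = 1.631e-10 / 5.849e-05 = 2.788e-06 m.

value=2.788e-06 m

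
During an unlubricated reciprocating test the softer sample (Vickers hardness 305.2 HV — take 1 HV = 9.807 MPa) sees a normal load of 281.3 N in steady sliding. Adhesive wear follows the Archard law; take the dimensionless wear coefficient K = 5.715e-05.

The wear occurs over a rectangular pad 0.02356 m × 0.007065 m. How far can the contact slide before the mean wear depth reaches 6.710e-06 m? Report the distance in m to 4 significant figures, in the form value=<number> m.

value=207.9 m

Intermediates appear rounded — every step carries full precision. Rounded just once: four significant figures.
Hardness H = 305.2 HV × 9.807 MPa/HV = 2993 MPa = 2.993e+09 Pa.
Contact area A = 0.02356 m × 0.007065 m = 1.665e-04 m².
Restated in SI base units: W = 281.3 N, H = 2.993e+09 Pa, K = 5.715e-05.
Permissible volume V_lim = h_lim·A = 6.710e-06 · 1.665e-04 = 1.117e-09 m³.
Sliding life L = V_lim·H/(K·W) = 1.117e-09 · 2.993e+09 / (5.715e-05 · 281.3) = 207.9 m.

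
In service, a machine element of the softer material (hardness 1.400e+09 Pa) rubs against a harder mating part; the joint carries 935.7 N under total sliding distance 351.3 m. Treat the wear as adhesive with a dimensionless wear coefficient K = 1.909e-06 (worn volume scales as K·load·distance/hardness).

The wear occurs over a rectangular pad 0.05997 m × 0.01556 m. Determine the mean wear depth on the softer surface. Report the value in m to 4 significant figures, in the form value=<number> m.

value=4.803e-07 m

Intermediates are shown rounded — all arithmetic carries full float precision. Rounded once at the end to 4 significant figures.
Convert: Contact area A = 0.05997 m × 0.01556 m = 9.331e-04 m².
Working in SI base units: W = 935.7 N, H = 1.400e+09 Pa, K = 1.909e-06.
By Archard's law, V = K·W·L/H = 1.909e-06 · 935.7 · 351.3 / 1.400e+09 = 4.482e-10 m³.
Depth of wear h = V/A = 4.482e-10 / 9.331e-04 = 4.803e-07 m.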